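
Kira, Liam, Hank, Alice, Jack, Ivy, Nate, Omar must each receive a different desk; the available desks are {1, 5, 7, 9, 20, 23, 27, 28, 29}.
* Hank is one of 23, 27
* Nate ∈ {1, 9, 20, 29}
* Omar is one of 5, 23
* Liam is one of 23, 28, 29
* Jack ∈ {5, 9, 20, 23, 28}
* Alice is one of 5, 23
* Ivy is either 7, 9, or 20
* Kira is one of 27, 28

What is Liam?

The 2 variables Alice and Omar are confined to {5, 23}, which locks those values in; drop them from Liam, Hank, Jack.
That leaves Hank = 27. Remove 27 from Kira.
Kira must be 28 (only option left). So Liam, Jack can't be 28.
So Liam = 29.

29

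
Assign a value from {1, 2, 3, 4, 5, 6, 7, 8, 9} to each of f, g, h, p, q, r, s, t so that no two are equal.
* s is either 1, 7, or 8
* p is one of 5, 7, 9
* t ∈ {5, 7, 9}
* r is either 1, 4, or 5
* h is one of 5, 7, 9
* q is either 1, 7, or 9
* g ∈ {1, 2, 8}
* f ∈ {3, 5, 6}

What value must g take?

h, p, t between them cover only {5, 7, 9} — a naked triple. Remove those values from f, q, r, s.
q's domain is down to {1}, so q = 1. Strike 1 from g, r, s.
r has just one choice, so r = 4.
That leaves s = 8. Remove 8 from g.
So g = 2.

2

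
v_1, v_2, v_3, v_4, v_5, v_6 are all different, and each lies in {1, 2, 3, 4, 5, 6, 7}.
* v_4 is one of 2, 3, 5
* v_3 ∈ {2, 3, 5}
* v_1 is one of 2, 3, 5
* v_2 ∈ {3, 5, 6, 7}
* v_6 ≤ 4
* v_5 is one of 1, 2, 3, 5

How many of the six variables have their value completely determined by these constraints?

v_1, v_3, v_4 between them cover only {2, 3, 5} — a naked triple. Remove those values from v_2, v_5, v_6.
That leaves v_5 = 1. So v_6 can't be 1.
v_6 has just one choice, so v_6 = 4.
Determined: v_5=1, v_6=4. The other variables each still have more than one consistent value. That makes 2.

2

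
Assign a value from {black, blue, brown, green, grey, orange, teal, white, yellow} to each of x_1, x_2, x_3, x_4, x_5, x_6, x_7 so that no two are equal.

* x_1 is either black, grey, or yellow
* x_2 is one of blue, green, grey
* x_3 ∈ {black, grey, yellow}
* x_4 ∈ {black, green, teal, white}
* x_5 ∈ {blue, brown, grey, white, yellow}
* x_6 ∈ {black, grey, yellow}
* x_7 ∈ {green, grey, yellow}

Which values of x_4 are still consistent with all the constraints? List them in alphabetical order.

teal, white

The 3 variables x_1, x_3, x_6 are confined to {black, grey, yellow}, which locks those values in; drop them from x_2, x_4, x_5, x_7.
x_7 must be green (only option left). So x_2, x_4 can't be green.
x_2's domain is down to {blue}, so x_2 = blue. Eliminate blue elsewhere: x_5.
No further eliminations apply; x_4 can still be any of teal, white.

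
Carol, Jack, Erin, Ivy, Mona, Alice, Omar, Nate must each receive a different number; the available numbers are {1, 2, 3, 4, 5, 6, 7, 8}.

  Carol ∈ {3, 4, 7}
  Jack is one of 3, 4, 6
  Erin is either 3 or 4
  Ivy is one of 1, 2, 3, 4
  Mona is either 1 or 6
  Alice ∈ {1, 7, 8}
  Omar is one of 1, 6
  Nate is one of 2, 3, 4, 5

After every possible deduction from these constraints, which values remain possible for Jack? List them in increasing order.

3, 4

The 8 variables draw from only 8 values {1, 2, 3, 4, 5, 6, 7, 8}, so each is used; only Nate can be 5, hence Nate = 5.
The 7 still-open variables together cover exactly {1, 2, 3, 4, 6, 7, 8} — 7 values for 7 variables — and 2 appears only in Ivy's list, so Ivy = 2.
The 6 still-open variables draw from only 6 values {1, 3, 4, 6, 7, 8}, so each is used; only Alice can be 8, hence Alice = 8.
Among the 5 still-open variables, 7 fits only Carol (and all 5 values in {1, 3, 4, 6, 7} must be used), so Carol = 7.
Mona and Omar between them cover only {1, 6} — a naked pair. Remove those values from Jack.
No further eliminations apply; Jack can still be any of 3, 4.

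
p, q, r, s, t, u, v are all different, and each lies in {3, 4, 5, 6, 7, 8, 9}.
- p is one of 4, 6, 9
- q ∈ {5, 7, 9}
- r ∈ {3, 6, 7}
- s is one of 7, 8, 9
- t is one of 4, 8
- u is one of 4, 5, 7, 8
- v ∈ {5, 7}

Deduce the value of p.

Among the 7 variables, 3 fits only r (and all 7 values in {3, 4, 5, 6, 7, 8, 9} must be used), so r = 3.
The 6 still-open variables together cover exactly {4, 5, 6, 7, 8, 9} — 6 values for 6 variables — and 6 appears only in p's list, so p = 6.

6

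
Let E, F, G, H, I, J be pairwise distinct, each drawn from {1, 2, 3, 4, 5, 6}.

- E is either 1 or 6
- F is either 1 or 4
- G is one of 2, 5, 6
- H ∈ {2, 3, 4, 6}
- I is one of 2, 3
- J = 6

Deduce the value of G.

J has just one choice, so J = 6. So E, G, H can't be 6.
E has just one choice, so E = 1. Remove 1 from F.
F has just one choice, so F = 4. Eliminate 4 elsewhere: H.
Among the 3 still-open variables, 5 fits only G (and all 3 values in {2, 3, 5} must be used), so G = 5.

5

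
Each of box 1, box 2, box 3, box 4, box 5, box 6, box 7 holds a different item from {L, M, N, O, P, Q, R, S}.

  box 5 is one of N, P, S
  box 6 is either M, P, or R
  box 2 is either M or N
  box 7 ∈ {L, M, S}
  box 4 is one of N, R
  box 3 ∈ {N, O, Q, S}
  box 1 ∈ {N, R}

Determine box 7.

L

box 1 and box 4 share exactly the 2 values {N, R}; by pigeonhole those values go to them, so strike N, R from box 2, box 3, box 5, box 6.
box 2 has just one choice, so box 2 = M. Remove M from box 6, box 7.
That leaves box 6 = P. Strike P from box 5.
That leaves box 5 = S. Eliminate S elsewhere: box 3, box 7.
So box 7 = L.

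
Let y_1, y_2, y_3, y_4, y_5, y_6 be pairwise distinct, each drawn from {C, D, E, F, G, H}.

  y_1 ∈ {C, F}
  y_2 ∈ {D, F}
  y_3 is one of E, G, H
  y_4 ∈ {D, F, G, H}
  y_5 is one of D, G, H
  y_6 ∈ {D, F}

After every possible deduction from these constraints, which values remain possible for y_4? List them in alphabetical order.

G, H

Among the 6 variables, C fits only y_1 (and all 6 values in {C, D, E, F, G, H} must be used), so y_1 = C.
The 5 still-open variables together cover exactly {D, E, F, G, H} — 5 values for 5 variables — and E appears only in y_3's list, so y_3 = E.
The 2 variables y_2 and y_6 are confined to {D, F}, which locks those values in; drop them from y_4, y_5.
No further eliminations apply; y_4 can still be any of G, H.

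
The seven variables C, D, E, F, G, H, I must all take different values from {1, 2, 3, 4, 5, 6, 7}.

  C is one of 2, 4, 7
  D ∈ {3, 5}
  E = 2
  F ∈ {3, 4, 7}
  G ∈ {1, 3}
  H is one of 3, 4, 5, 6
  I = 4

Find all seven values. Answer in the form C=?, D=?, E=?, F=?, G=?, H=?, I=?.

E has just one choice, so E = 2. So C can't be 2.
I's domain is down to {4}, so I = 4. Remove 4 from C, F, H.
C's domain is down to {7}, so C = 7. So F can't be 7.
F must be 3 (only option left). So D, G, H can't be 3.
G has just one choice, so G = 1.
D must be 5 (only option left). Eliminate 5 elsewhere: H.
That leaves H = 6.

C=7, D=5, E=2, F=3, G=1, H=6, I=4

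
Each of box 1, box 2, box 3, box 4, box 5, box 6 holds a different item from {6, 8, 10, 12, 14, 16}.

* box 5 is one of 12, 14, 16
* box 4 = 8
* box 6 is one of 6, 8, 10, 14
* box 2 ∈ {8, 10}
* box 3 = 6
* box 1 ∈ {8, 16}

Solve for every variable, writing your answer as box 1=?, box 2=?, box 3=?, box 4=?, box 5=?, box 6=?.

box 3 must be 6 (only option left). Strike 6 from box 6.
That leaves box 4 = 8. Remove 8 from box 1, box 2, box 6.
box 1's domain is down to {16}, so box 1 = 16. So box 5 can't be 16.
box 2 must be 10 (only option left). Strike 10 from box 6.
That leaves box 6 = 14. Strike 14 from box 5.
box 5's domain is down to {12}, so box 5 = 12.

box 1=16, box 2=10, box 3=6, box 4=8, box 5=12, box 6=14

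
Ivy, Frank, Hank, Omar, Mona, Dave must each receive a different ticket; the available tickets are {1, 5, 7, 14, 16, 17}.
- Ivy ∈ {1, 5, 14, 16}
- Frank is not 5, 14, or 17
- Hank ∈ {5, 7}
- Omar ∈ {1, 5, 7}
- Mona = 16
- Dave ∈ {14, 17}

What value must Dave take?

Mona has just one choice, so Mona = 16. Strike 16 from Ivy, Frank.
Among the 5 still-open variables, 17 fits only Dave (and all 5 values in {1, 5, 7, 14, 17} must be used), so Dave = 17.

17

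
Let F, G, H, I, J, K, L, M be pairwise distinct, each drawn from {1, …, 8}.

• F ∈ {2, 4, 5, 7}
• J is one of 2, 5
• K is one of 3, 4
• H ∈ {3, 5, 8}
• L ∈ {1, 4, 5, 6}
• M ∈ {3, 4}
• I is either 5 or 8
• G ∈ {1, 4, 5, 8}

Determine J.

2

The 8 variables draw from only 8 values {1, 2, 3, 4, 5, 6, 7, 8}, so each is used; only L can be 6, hence L = 6.
Among the 7 still-open variables, 1 fits only G (and all 7 values in {1, 2, 3, 4, 5, 7, 8} must be used), so G = 1.
Among the 6 still-open variables, 7 fits only F (and all 6 values in {2, 3, 4, 5, 7, 8} must be used), so F = 7.
Among the 5 still-open variables, 2 fits only J (and all 5 values in {2, 3, 4, 5, 8} must be used), so J = 2.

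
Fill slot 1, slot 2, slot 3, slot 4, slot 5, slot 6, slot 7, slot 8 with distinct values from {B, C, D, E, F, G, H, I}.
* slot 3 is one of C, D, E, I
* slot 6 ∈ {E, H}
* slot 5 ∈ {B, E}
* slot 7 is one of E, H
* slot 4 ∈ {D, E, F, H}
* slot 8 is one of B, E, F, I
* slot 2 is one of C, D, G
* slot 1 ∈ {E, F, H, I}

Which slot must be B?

slot 5

The 8 variables draw from only 8 values {B, C, D, E, F, G, H, I}, so each is used; only slot 2 can be G, hence slot 2 = G.
The 7 still-open variables together cover exactly {B, C, D, E, F, H, I} — 7 values for 7 variables — and C appears only in slot 3's list, so slot 3 = C.
The 6 still-open variables draw from only 6 values {B, D, E, F, H, I}, so each is used; only slot 4 can be D, hence slot 4 = D.
slot 6 and slot 7 share exactly the 2 values {E, H}; by pigeonhole those values go to them, so strike E, H from slot 1, slot 5, slot 8.
So B goes to slot 5.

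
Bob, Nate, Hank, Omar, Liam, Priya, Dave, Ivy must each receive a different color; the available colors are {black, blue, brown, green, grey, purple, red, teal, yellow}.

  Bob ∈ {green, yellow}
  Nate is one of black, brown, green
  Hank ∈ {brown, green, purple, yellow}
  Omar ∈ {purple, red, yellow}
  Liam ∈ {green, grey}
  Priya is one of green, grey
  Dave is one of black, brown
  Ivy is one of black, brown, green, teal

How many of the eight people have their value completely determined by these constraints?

4

The 8 variables together cover exactly {black, brown, green, grey, purple, red, teal, yellow} — 8 values for 8 variables — and red appears only in Omar's list, so Omar = red.
The 7 still-open variables together cover exactly {black, brown, green, grey, purple, teal, yellow} — 7 values for 7 variables — and purple appears only in Hank's list, so Hank = purple.
The 6 still-open variables together cover exactly {black, brown, green, grey, teal, yellow} — 6 values for 6 variables — and teal appears only in Ivy's list, so Ivy = teal.
The 5 still-open variables together cover exactly {black, brown, green, grey, yellow} — 5 values for 5 variables — and yellow appears only in Bob's list, so Bob = yellow.
Liam and Priya share exactly the 2 values {green, grey}; by pigeonhole those values go to them, so strike green, grey from Nate.
Determined: Bob=yellow, Hank=purple, Omar=red, Ivy=teal. The other people each still have more than one consistent value. That makes 4.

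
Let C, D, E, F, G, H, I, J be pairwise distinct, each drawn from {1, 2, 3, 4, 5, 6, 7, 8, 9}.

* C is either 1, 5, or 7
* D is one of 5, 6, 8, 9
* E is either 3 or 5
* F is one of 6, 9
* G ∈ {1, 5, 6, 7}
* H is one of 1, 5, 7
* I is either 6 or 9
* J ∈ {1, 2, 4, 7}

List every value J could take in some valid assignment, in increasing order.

F and I share exactly the 2 values {6, 9}; by pigeonhole those values go to them, so strike 6, 9 from D, G.
C, G, H share exactly the 3 values {1, 5, 7}; by pigeonhole those values go to them, so strike 1, 5, 7 from D, E, J.
D must be 8 (only option left).
E has just one choice, so E = 3.
No further eliminations apply; J can still be any of 2, 4.

2, 4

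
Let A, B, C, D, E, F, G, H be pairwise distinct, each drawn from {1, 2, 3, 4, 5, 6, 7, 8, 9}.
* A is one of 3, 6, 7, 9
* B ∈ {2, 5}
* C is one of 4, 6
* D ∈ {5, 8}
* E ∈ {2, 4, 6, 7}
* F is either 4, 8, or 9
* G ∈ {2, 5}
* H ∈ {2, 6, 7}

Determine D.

8

The 8 variables together cover exactly {2, 3, 4, 5, 6, 7, 8, 9} — 8 values for 8 variables — and 3 appears only in A's list, so A = 3.
The 7 still-open variables draw from only 7 values {2, 4, 5, 6, 7, 8, 9}, so each is used; only F can be 9, hence F = 9.
The 6 still-open variables draw from only 6 values {2, 4, 5, 6, 7, 8}, so each is used; only D can be 8, hence D = 8.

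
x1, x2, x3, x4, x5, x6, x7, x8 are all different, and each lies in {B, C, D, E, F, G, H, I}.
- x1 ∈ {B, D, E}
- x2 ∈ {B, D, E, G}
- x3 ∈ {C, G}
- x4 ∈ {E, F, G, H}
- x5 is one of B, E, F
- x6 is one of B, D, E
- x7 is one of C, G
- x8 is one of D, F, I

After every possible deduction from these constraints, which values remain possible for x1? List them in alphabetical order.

B, D, E

The 8 variables draw from only 8 values {B, C, D, E, F, G, H, I}, so each is used; only x4 can be H, hence x4 = H.
The 7 still-open variables draw from only 7 values {B, C, D, E, F, G, I}, so each is used; only x8 can be I, hence x8 = I.
The 6 still-open variables draw from only 6 values {B, C, D, E, F, G}, so each is used; only x5 can be F, hence x5 = F.
x3 and x7 share exactly the 2 values {C, G}; by pigeonhole those values go to them, so strike C, G from x2.
No further eliminations apply; x1 can still be any of B, D, E.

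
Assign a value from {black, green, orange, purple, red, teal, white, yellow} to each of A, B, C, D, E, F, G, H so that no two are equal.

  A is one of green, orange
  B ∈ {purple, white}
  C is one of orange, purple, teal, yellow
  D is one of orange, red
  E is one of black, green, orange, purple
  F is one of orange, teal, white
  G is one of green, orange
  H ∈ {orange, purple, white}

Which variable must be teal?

The 8 variables together cover exactly {black, green, orange, purple, red, teal, white, yellow} — 8 values for 8 variables — and black appears only in E's list, so E = black.
The 7 still-open variables together cover exactly {green, orange, purple, red, teal, white, yellow} — 7 values for 7 variables — and red appears only in D's list, so D = red.
Among the 6 still-open variables, yellow fits only C (and all 6 values in {green, orange, purple, teal, white, yellow} must be used), so C = yellow.
The 5 still-open variables together cover exactly {green, orange, purple, teal, white} — 5 values for 5 variables — and teal appears only in F's list, so F = teal.

F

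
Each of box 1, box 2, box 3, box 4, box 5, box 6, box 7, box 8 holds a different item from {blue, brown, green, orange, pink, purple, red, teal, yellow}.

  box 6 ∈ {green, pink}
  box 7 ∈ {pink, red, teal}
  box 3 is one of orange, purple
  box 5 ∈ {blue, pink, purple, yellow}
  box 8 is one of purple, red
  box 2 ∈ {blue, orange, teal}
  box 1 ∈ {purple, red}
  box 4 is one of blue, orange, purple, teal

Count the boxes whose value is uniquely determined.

The 8 variables draw from only 8 values {blue, green, orange, pink, purple, red, teal, yellow}, so each is used; only box 6 can be green, hence box 6 = green.
The 7 still-open variables draw from only 7 values {blue, orange, pink, purple, red, teal, yellow}, so each is used; only box 5 can be yellow, hence box 5 = yellow.
The 6 still-open variables draw from only 6 values {blue, orange, pink, purple, red, teal}, so each is used; only box 7 can be pink, hence box 7 = pink.
box 1 and box 8 share exactly the 2 values {purple, red}; by pigeonhole those values go to them, so strike purple, red from box 3, box 4.
box 3's domain is down to {orange}, so box 3 = orange. Strike orange from box 2, box 4.
Determined: box 3=orange, box 5=yellow, box 6=green, box 7=pink. The other boxes each still have more than one consistent value. That makes 4.

4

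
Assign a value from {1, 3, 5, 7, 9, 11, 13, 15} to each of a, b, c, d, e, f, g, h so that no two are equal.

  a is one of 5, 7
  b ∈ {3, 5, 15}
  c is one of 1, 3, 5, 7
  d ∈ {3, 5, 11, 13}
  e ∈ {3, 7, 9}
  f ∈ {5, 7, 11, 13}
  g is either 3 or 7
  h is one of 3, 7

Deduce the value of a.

5

Among the 8 variables, 1 fits only c (and all 8 values in {1, 3, 5, 7, 9, 11, 13, 15} must be used), so c = 1.
Among the 7 still-open variables, 9 fits only e (and all 7 values in {3, 5, 7, 9, 11, 13, 15} must be used), so e = 9.
Among the 6 still-open variables, 15 fits only b (and all 6 values in {3, 5, 7, 11, 13, 15} must be used), so b = 15.
g and h share exactly the 2 values {3, 7}; by pigeonhole those values go to them, so strike 3, 7 from a, d, f.
So a = 5.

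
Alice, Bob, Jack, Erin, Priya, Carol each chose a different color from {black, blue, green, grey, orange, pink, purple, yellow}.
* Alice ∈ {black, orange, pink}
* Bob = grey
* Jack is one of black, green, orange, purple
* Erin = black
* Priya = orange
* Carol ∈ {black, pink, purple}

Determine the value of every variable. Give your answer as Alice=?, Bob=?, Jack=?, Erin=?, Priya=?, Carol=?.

Alice=pink, Bob=grey, Jack=green, Erin=black, Priya=orange, Carol=purple

Bob has just one choice, so Bob = grey.
Erin must be black (only option left). Remove black from Alice, Jack, Carol.
Priya's domain is down to {orange}, so Priya = orange. Strike orange from Alice, Jack.
That leaves Alice = pink. Remove pink from Carol.
Carol must be purple (only option left). So Jack can't be purple.
Jack's domain is down to {green}, so Jack = green.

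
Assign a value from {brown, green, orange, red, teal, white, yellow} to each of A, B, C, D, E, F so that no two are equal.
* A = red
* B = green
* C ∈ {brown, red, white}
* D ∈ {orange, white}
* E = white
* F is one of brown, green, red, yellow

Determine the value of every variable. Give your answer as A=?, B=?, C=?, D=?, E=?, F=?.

A must be red (only option left). Strike red from C, F.
B must be green (only option left). Strike green from F.
E's domain is down to {white}, so E = white. Remove white from C, D.
That leaves C = brown. Remove brown from F.
That leaves D = orange.
F's domain is down to {yellow}, so F = yellow.

A=red, B=green, C=brown, D=orange, E=white, F=yellow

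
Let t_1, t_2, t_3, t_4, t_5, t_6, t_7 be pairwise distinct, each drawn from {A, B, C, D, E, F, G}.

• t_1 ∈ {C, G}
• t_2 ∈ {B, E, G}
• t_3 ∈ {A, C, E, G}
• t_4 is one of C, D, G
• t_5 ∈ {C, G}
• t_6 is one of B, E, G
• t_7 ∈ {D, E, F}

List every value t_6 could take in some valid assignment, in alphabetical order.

The 7 variables together cover exactly {A, B, C, D, E, F, G} — 7 values for 7 variables — and A appears only in t_3's list, so t_3 = A.
The 6 still-open variables draw from only 6 values {B, C, D, E, F, G}, so each is used; only t_7 can be F, hence t_7 = F.
Among the 5 still-open variables, D fits only t_4 (and all 5 values in {B, C, D, E, G} must be used), so t_4 = D.
The 2 variables t_1 and t_5 are confined to {C, G}, which locks those values in; drop them from t_2, t_6.
No further eliminations apply; t_6 can still be any of B, E.

B, E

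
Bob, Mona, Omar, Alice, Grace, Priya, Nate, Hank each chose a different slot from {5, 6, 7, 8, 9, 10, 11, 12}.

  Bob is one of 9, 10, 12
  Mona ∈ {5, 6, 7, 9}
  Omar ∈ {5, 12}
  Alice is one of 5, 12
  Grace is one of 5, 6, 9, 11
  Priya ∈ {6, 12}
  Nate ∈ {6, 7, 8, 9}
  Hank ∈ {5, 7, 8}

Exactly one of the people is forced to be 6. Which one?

Priya

The 8 variables together cover exactly {5, 6, 7, 8, 9, 10, 11, 12} — 8 values for 8 variables — and 10 appears only in Bob's list, so Bob = 10.
The 7 still-open variables draw from only 7 values {5, 6, 7, 8, 9, 11, 12}, so each is used; only Grace can be 11, hence Grace = 11.
Omar and Alice share exactly the 2 values {5, 12}; by pigeonhole those values go to them, so strike 5, 12 from Mona, Priya, Hank.
So 6 goes to Priya.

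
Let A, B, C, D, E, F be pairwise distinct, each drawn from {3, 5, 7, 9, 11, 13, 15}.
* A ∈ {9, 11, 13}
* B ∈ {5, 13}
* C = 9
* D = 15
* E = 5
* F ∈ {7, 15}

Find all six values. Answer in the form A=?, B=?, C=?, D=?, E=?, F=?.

C must be 9 (only option left). Strike 9 from A.
That leaves D = 15. Remove 15 from F.
E must be 5 (only option left). Eliminate 5 elsewhere: B.
F's domain is down to {7}, so F = 7.
B must be 13 (only option left). So A can't be 13.
A's domain is down to {11}, so A = 11.

A=11, B=13, C=9, D=15, E=5, F=7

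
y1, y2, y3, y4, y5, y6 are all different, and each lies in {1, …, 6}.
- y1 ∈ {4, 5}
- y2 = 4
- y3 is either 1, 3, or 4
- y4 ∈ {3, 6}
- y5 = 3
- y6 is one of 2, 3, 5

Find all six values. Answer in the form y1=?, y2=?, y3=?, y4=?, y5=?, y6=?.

y1=5, y2=4, y3=1, y4=6, y5=3, y6=2

y2's domain is down to {4}, so y2 = 4. Remove 4 from y1, y3.
y5 has just one choice, so y5 = 3. Strike 3 from y3, y4, y6.
That leaves y1 = 5. So y6 can't be 5.
y3 must be 1 (only option left).
That leaves y4 = 6.
y6 has just one choice, so y6 = 2.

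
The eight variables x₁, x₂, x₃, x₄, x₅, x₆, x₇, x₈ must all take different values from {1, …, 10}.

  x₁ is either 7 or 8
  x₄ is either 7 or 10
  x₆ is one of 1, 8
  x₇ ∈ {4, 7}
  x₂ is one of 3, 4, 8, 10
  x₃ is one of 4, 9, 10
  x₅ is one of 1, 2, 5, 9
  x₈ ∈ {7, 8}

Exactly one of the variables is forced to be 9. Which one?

x₃

x₁ and x₈ between them cover only {7, 8} — a naked pair. Remove those values from x₂, x₄, x₆, x₇.
That leaves x₄ = 10. Remove 10 from x₂, x₃.
x₆ must be 1 (only option left). Strike 1 from x₅.
x₇ has just one choice, so x₇ = 4. Eliminate 4 elsewhere: x₂, x₃.
So 9 goes to x₃.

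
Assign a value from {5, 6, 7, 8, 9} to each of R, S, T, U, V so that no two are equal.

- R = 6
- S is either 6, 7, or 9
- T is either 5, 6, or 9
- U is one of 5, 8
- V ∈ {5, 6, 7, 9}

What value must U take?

R's domain is down to {6}, so R = 6. So S, T, V can't be 6.
Among the 4 still-open variables, 8 fits only U (and all 4 values in {5, 7, 8, 9} must be used), so U = 8.

8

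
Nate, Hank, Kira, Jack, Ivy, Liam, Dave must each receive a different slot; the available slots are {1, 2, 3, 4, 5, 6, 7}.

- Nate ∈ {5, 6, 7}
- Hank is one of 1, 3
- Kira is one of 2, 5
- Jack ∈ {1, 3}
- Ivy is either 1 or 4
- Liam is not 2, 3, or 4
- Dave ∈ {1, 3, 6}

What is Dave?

Among the 7 variables, 2 fits only Kira (and all 7 values in {1, 2, 3, 4, 5, 6, 7} must be used), so Kira = 2.
The 6 still-open variables together cover exactly {1, 3, 4, 5, 6, 7} — 6 values for 6 variables — and 4 appears only in Ivy's list, so Ivy = 4.
Hank and Jack between them cover only {1, 3} — a naked pair. Remove those values from Liam, Dave.
So Dave = 6.

6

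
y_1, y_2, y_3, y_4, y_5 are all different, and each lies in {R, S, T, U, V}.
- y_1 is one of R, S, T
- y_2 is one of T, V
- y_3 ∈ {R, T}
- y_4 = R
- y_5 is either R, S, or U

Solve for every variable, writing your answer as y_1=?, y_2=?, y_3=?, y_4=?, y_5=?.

y_4 must be R (only option left). Eliminate R elsewhere: y_1, y_3, y_5.
y_3 must be T (only option left). Strike T from y_1, y_2.
That leaves y_1 = S. Strike S from y_5.
That leaves y_2 = V.
y_5 has just one choice, so y_5 = U.

y_1=S, y_2=V, y_3=T, y_4=R, y_5=U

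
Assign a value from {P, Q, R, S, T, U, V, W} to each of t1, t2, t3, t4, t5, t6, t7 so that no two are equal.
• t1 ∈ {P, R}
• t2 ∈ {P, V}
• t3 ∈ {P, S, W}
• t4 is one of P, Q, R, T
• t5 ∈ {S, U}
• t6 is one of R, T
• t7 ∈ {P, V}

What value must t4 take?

Q

The 2 variables t2 and t7 are confined to {P, V}, which locks those values in; drop them from t1, t3, t4.
t1's domain is down to {R}, so t1 = R. So t4, t6 can't be R.
t6's domain is down to {T}, so t6 = T. Eliminate T elsewhere: t4.
So t4 = Q.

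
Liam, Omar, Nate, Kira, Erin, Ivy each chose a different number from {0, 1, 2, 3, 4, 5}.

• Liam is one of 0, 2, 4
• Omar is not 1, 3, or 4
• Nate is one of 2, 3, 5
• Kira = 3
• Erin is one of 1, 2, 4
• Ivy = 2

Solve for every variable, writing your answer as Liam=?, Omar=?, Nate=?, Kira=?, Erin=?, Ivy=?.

Kira has just one choice, so Kira = 3. Eliminate 3 elsewhere: Nate.
That leaves Ivy = 2. Strike 2 from Liam, Omar, Nate, Erin.
That leaves Nate = 5. Eliminate 5 elsewhere: Omar.
Omar must be 0 (only option left). So Liam can't be 0.
That leaves Liam = 4. Eliminate 4 elsewhere: Erin.
Erin must be 1 (only option left).

Liam=4, Omar=0, Nate=5, Kira=3, Erin=1, Ivy=2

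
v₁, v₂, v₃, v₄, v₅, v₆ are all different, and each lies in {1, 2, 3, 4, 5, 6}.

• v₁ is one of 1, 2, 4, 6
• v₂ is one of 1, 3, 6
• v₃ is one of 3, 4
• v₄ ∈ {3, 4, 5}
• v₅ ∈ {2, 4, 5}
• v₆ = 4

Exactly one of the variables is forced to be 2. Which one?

v₆'s domain is down to {4}, so v₆ = 4. Eliminate 4 elsewhere: v₁, v₃, v₄, v₅.
v₃ must be 3 (only option left). So v₂, v₄ can't be 3.
v₄'s domain is down to {5}, so v₄ = 5. Remove 5 from v₅.
So 2 goes to v₅.

v₅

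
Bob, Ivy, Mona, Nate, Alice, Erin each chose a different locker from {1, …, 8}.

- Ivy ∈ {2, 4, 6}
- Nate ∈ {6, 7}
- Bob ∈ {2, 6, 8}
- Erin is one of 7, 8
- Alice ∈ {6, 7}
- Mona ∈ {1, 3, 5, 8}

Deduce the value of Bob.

Nate and Alice share exactly the 2 values {6, 7}; by pigeonhole those values go to them, so strike 6, 7 from Bob, Ivy, Erin.
Erin has just one choice, so Erin = 8. Remove 8 from Bob, Mona.
So Bob = 2.

2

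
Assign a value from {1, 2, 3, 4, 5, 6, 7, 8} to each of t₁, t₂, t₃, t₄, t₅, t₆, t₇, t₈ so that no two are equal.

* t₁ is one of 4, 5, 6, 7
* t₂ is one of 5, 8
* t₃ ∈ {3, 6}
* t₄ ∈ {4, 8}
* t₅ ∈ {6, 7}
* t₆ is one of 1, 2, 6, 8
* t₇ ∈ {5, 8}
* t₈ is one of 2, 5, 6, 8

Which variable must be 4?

Among the 8 variables, 1 fits only t₆ (and all 8 values in {1, 2, 3, 4, 5, 6, 7, 8} must be used), so t₆ = 1.
The 7 still-open variables together cover exactly {2, 3, 4, 5, 6, 7, 8} — 7 values for 7 variables — and 2 appears only in t₈'s list, so t₈ = 2.
Among the 6 still-open variables, 3 fits only t₃ (and all 6 values in {3, 4, 5, 6, 7, 8} must be used), so t₃ = 3.
The 2 variables t₂ and t₇ are confined to {5, 8}, which locks those values in; drop them from t₁, t₄.
So 4 goes to t₄.

t₄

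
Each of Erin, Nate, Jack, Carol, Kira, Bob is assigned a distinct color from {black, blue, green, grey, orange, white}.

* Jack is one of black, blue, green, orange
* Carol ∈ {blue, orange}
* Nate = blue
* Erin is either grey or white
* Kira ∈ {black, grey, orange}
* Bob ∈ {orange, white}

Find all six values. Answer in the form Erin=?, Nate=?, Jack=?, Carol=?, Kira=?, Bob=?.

Erin=grey, Nate=blue, Jack=green, Carol=orange, Kira=black, Bob=white

Nate must be blue (only option left). Eliminate blue elsewhere: Jack, Carol.
Carol has just one choice, so Carol = orange. Remove orange from Jack, Kira, Bob.
Bob must be white (only option left). Remove white from Erin.
Erin's domain is down to {grey}, so Erin = grey. So Kira can't be grey.
Kira has just one choice, so Kira = black. Strike black from Jack.
Jack has just one choice, so Jack = green.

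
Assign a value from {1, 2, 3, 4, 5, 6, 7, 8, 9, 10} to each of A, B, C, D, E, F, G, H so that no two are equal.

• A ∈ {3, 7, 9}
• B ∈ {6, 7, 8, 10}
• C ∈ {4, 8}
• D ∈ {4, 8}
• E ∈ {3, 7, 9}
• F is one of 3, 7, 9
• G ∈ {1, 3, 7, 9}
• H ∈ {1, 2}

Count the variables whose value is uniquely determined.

The 2 variables C and D are confined to {4, 8}, which locks those values in; drop them from B.
A, E, F between them cover only {3, 7, 9} — a naked triple. Remove those values from B, G.
G must be 1 (only option left). So H can't be 1.
That leaves H = 2.
Determined: G=1, H=2. The other variables each still have more than one consistent value. That makes 2.

2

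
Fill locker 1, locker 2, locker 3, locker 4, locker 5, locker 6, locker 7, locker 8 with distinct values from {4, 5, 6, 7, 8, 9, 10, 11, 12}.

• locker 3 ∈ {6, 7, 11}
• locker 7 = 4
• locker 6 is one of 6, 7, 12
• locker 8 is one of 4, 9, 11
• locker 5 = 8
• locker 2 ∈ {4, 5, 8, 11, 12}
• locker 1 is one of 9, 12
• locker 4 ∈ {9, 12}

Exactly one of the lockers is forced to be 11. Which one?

locker 5 has just one choice, so locker 5 = 8. Strike 8 from locker 2.
locker 7's domain is down to {4}, so locker 7 = 4. Strike 4 from locker 2, locker 8.
Among the 6 still-open variables, 5 fits only locker 2 (and all 6 values in {5, 6, 7, 9, 11, 12} must be used), so locker 2 = 5.
locker 1 and locker 4 share exactly the 2 values {9, 12}; by pigeonhole those values go to them, so strike 9, 12 from locker 6, locker 8.
So 11 goes to locker 8.

locker 8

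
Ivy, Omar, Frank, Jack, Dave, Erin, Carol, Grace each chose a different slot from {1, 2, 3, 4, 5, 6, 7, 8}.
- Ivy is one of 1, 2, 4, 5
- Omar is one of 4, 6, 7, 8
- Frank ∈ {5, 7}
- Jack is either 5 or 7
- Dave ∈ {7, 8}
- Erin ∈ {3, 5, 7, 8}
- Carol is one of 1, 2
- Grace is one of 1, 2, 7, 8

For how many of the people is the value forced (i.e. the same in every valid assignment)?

4

The 8 variables together cover exactly {1, 2, 3, 4, 5, 6, 7, 8} — 8 values for 8 variables — and 3 appears only in Erin's list, so Erin = 3.
Among the 7 still-open variables, 6 fits only Omar (and all 7 values in {1, 2, 4, 5, 6, 7, 8} must be used), so Omar = 6.
Among the 6 still-open variables, 4 fits only Ivy (and all 6 values in {1, 2, 4, 5, 7, 8} must be used), so Ivy = 4.
The 2 variables Frank and Jack are confined to {5, 7}, which locks those values in; drop them from Dave, Grace.
Dave must be 8 (only option left). Strike 8 from Grace.
Determined: Ivy=4, Omar=6, Dave=8, Erin=3. The other people each still have more than one consistent value. That makes 4.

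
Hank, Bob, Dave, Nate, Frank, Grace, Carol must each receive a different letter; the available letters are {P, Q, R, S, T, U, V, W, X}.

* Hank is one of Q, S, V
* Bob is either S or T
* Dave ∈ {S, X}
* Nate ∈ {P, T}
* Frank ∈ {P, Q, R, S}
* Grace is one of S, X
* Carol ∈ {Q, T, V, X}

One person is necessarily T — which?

The 7 variables draw from only 7 values {P, Q, R, S, T, V, X}, so each is used; only Frank can be R, hence Frank = R.
The 6 still-open variables together cover exactly {P, Q, S, T, V, X} — 6 values for 6 variables — and P appears only in Nate's list, so Nate = P.
Dave and Grace share exactly the 2 values {S, X}; by pigeonhole those values go to them, so strike S, X from Hank, Bob, Carol.
So T goes to Bob.

Bob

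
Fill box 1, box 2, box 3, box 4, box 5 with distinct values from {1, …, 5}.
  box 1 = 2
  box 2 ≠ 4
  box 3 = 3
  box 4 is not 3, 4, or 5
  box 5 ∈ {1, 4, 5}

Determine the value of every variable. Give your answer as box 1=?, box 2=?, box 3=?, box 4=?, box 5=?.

box 1=2, box 2=5, box 3=3, box 4=1, box 5=4

box 1 must be 2 (only option left). So box 2, box 4 can't be 2.
That leaves box 3 = 3. Eliminate 3 elsewhere: box 2.
That leaves box 4 = 1. Eliminate 1 elsewhere: box 2, box 5.
That leaves box 2 = 5. Strike 5 from box 5.
box 5's domain is down to {4}, so box 5 = 4.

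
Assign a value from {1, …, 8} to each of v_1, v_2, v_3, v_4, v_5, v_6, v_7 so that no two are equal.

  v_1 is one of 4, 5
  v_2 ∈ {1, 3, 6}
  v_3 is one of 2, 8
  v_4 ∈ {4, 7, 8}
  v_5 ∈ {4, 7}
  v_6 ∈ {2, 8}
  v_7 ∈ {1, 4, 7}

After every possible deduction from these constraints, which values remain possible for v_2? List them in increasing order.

3, 6

The 2 variables v_3 and v_6 are confined to {2, 8}, which locks those values in; drop them from v_4.
v_4 and v_5 between them cover only {4, 7} — a naked pair. Remove those values from v_1, v_7.
v_1's domain is down to {5}, so v_1 = 5.
v_7 has just one choice, so v_7 = 1. Strike 1 from v_2.
No further eliminations apply; v_2 can still be any of 3, 6.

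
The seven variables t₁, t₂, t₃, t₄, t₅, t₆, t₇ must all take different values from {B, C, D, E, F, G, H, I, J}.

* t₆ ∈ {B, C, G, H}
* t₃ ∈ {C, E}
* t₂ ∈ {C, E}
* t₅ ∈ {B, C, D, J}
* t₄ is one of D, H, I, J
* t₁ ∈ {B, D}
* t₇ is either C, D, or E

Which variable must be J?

t₂ and t₃ between them cover only {C, E} — a naked pair. Remove those values from t₅, t₆, t₇.
That leaves t₇ = D. So t₁, t₄, t₅ can't be D.
t₁ has just one choice, so t₁ = B. So t₅, t₆ can't be B.
So J goes to t₅.

t₅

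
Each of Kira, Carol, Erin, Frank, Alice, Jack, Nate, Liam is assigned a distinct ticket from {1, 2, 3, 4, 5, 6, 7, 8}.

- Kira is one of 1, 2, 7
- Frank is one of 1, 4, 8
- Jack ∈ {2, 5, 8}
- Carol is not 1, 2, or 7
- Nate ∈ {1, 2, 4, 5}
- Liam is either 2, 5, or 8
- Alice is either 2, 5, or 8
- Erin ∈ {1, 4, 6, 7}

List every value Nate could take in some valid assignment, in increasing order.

1, 4

The 8 variables together cover exactly {1, 2, 3, 4, 5, 6, 7, 8} — 8 values for 8 variables — and 3 appears only in Carol's list, so Carol = 3.
The 7 still-open variables draw from only 7 values {1, 2, 4, 5, 6, 7, 8}, so each is used; only Erin can be 6, hence Erin = 6.
Among the 6 still-open variables, 7 fits only Kira (and all 6 values in {1, 2, 4, 5, 7, 8} must be used), so Kira = 7.
Alice, Jack, Liam share exactly the 3 values {2, 5, 8}; by pigeonhole those values go to them, so strike 2, 5, 8 from Frank, Nate.
No further eliminations apply; Nate can still be any of 1, 4.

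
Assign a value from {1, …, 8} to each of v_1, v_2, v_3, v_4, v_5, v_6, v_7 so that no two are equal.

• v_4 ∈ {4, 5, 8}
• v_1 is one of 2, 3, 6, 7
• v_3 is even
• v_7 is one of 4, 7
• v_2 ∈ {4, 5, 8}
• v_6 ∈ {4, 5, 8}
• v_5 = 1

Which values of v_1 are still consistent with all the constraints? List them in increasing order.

v_5's domain is down to {1}, so v_5 = 1.
The 3 variables v_2, v_4, v_6 are confined to {4, 5, 8}, which locks those values in; drop them from v_3, v_7.
v_7 has just one choice, so v_7 = 7. Remove 7 from v_1.
No further eliminations apply; v_1 can still be any of 2, 3, 6.

2, 3, 6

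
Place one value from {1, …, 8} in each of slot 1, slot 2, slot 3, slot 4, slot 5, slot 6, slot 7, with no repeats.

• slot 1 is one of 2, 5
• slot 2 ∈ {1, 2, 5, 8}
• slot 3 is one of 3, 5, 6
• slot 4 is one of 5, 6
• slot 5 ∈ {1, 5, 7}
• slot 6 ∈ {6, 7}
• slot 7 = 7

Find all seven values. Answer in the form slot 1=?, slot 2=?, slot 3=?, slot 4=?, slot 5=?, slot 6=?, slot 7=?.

slot 1=2, slot 2=8, slot 3=3, slot 4=5, slot 5=1, slot 6=6, slot 7=7

slot 7's domain is down to {7}, so slot 7 = 7. Strike 7 from slot 5, slot 6.
slot 6 has just one choice, so slot 6 = 6. Remove 6 from slot 3, slot 4.
slot 4's domain is down to {5}, so slot 4 = 5. Strike 5 from slot 1, slot 2, slot 3, slot 5.
slot 5 has just one choice, so slot 5 = 1. Remove 1 from slot 2.
slot 1's domain is down to {2}, so slot 1 = 2. Strike 2 from slot 2.
That leaves slot 2 = 8.
slot 3 must be 3 (only option left).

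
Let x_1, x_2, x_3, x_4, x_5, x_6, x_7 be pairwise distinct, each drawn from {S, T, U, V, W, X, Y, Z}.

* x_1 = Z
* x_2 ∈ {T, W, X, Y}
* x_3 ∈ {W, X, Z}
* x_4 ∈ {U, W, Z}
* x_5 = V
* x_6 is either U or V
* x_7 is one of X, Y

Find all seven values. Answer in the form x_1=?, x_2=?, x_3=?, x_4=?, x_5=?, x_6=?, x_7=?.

x_1=Z, x_2=T, x_3=X, x_4=W, x_5=V, x_6=U, x_7=Y

x_1 must be Z (only option left). Strike Z from x_3, x_4.
x_5 must be V (only option left). So x_6 can't be V.
That leaves x_6 = U. Remove U from x_4.
x_4 must be W (only option left). Remove W from x_2, x_3.
x_3 has just one choice, so x_3 = X. Strike X from x_2, x_7.
x_7's domain is down to {Y}, so x_7 = Y. So x_2 can't be Y.
x_2's domain is down to {T}, so x_2 = T.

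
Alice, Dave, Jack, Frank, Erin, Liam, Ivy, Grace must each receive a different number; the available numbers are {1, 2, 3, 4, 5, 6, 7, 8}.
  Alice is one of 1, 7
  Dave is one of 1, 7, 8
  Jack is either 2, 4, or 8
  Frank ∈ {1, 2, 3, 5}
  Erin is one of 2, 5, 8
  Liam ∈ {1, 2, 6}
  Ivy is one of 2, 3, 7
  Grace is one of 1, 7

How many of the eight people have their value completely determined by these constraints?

The 8 variables draw from only 8 values {1, 2, 3, 4, 5, 6, 7, 8}, so each is used; only Jack can be 4, hence Jack = 4.
Among the 7 still-open variables, 6 fits only Liam (and all 7 values in {1, 2, 3, 5, 6, 7, 8} must be used), so Liam = 6.
Alice and Grace between them cover only {1, 7} — a naked pair. Remove those values from Dave, Frank, Ivy.
Dave must be 8 (only option left). Remove 8 from Erin.
Determined: Dave=8, Jack=4, Liam=6. The other people each still have more than one consistent value. That makes 3.

3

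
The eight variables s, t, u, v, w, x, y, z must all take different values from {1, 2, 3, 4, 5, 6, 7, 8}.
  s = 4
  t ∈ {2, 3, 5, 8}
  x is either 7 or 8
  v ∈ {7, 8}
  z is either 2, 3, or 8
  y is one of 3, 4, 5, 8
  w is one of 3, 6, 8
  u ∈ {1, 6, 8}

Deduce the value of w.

s's domain is down to {4}, so s = 4. Remove 4 from y.
The 7 still-open variables together cover exactly {1, 2, 3, 5, 6, 7, 8} — 7 values for 7 variables — and 1 appears only in u's list, so u = 1.
Among the 6 still-open variables, 6 fits only w (and all 6 values in {2, 3, 5, 6, 7, 8} must be used), so w = 6.

6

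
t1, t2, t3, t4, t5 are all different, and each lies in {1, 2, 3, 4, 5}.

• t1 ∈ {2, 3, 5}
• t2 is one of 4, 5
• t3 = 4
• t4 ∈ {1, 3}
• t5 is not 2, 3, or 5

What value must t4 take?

t3 has just one choice, so t3 = 4. Remove 4 from t2, t5.
t5's domain is down to {1}, so t5 = 1. Strike 1 from t4.
So t4 = 3.

3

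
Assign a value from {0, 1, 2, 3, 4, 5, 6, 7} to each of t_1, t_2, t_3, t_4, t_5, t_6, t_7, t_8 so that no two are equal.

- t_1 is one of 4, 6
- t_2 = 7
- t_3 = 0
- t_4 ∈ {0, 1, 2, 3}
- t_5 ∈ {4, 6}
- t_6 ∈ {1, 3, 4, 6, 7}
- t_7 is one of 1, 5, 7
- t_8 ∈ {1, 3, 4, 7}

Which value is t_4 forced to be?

2

t_2's domain is down to {7}, so t_2 = 7. Remove 7 from t_6, t_7, t_8.
t_3 must be 0 (only option left). Eliminate 0 elsewhere: t_4.
The 6 still-open variables draw from only 6 values {1, 2, 3, 4, 5, 6}, so each is used; only t_4 can be 2, hence t_4 = 2.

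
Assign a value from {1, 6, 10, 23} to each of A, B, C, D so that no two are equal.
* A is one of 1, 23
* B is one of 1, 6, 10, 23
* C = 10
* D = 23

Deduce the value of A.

C has just one choice, so C = 10. Eliminate 10 elsewhere: B.
D has just one choice, so D = 23. So A, B can't be 23.
So A = 1.

1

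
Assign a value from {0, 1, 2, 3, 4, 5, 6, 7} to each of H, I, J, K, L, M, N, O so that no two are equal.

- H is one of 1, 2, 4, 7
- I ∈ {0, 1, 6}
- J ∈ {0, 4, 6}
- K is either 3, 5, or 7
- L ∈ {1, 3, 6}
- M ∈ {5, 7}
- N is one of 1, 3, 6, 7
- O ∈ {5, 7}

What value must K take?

3

The 8 variables draw from only 8 values {0, 1, 2, 3, 4, 5, 6, 7}, so each is used; only H can be 2, hence H = 2.
The 7 still-open variables draw from only 7 values {0, 1, 3, 4, 5, 6, 7}, so each is used; only J can be 4, hence J = 4.
Among the 6 still-open variables, 0 fits only I (and all 6 values in {0, 1, 3, 5, 6, 7} must be used), so I = 0.
The 2 variables M and O are confined to {5, 7}, which locks those values in; drop them from K, N.
So K = 3.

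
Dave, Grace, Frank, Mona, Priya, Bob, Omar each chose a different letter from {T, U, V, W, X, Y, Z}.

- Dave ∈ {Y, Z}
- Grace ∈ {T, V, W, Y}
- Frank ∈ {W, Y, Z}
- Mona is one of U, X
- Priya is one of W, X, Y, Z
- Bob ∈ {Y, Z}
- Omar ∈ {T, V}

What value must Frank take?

W

Among the 7 variables, U fits only Mona (and all 7 values in {T, U, V, W, X, Y, Z} must be used), so Mona = U.
Among the 6 still-open variables, X fits only Priya (and all 6 values in {T, V, W, X, Y, Z} must be used), so Priya = X.
Dave and Bob share exactly the 2 values {Y, Z}; by pigeonhole those values go to them, so strike Y, Z from Grace, Frank.
So Frank = W.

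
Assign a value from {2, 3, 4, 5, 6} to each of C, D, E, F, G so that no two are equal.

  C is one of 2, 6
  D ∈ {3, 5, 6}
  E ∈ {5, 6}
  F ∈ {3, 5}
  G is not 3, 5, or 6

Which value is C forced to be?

2

Among the 5 variables, 4 fits only G (and all 5 values in {2, 3, 4, 5, 6} must be used), so G = 4.
Among the 4 still-open variables, 2 fits only C (and all 4 values in {2, 3, 5, 6} must be used), so C = 2.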